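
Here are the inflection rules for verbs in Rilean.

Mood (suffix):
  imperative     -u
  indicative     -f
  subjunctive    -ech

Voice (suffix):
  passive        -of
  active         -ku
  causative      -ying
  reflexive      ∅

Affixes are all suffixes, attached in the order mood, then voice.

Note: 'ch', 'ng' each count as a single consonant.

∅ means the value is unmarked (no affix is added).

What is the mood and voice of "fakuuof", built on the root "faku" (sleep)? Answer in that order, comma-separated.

imperative, passive

Segment: faku-u-of.
mood: -u → imperative.
voice: -of → passive.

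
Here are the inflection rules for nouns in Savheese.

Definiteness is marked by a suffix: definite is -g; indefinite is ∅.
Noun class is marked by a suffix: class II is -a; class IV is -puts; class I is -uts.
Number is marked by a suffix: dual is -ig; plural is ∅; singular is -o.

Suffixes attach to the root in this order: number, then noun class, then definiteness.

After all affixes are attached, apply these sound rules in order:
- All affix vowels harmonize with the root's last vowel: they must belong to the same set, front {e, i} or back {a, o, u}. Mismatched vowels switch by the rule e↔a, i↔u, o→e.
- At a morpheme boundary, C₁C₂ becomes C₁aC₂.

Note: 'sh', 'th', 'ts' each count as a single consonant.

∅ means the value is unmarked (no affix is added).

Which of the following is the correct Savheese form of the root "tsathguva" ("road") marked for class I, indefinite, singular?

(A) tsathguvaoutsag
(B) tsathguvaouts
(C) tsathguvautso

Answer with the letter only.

Attach number singular -o → tsathguvao.
Attach noun class class I -uts → tsathguvaouts.
definiteness = indefinite: zero marking, form stays tsathguvaouts.
Vowel harmony: no change.
Epenthesis: no change.
So the correct form is tsathguvaouts, option (B).
(C) tsathguvautso is wrong: it has the affixes in the wrong order.
(A) tsathguvaoutsag is wrong: it uses definite instead of indefinite for definiteness.

B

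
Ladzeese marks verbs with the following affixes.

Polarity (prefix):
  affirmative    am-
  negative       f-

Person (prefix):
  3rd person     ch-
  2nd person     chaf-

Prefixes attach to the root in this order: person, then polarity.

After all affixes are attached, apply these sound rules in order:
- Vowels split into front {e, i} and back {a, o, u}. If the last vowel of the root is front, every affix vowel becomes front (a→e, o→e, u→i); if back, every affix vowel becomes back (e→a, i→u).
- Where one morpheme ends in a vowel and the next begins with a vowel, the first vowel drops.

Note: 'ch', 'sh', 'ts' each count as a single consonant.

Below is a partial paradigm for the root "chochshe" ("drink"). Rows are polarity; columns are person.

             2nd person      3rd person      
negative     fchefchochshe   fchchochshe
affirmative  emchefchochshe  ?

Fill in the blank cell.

emchchochshe

Attach person 3rd person ch- → chchochshe.
Attach polarity affirmative am- → amchchochshe.
Apply vowel harmony: amchchochshe → emchchochshe.
Vowel deletion: no change.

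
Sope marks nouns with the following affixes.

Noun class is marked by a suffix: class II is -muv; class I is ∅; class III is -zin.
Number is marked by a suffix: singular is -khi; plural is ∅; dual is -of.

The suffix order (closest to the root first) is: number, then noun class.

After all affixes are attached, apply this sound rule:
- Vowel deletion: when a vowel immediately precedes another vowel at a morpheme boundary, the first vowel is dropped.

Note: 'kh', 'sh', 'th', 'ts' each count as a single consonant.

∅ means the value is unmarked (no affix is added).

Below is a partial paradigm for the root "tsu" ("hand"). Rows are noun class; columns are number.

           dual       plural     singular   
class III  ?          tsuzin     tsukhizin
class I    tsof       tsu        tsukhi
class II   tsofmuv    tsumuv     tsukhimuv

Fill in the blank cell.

Attach number dual -of → tsuof.
Attach noun class class III -zin → tsuofzin.
Apply vowel deletion: tsuofzin → tsofzin.

tsofzin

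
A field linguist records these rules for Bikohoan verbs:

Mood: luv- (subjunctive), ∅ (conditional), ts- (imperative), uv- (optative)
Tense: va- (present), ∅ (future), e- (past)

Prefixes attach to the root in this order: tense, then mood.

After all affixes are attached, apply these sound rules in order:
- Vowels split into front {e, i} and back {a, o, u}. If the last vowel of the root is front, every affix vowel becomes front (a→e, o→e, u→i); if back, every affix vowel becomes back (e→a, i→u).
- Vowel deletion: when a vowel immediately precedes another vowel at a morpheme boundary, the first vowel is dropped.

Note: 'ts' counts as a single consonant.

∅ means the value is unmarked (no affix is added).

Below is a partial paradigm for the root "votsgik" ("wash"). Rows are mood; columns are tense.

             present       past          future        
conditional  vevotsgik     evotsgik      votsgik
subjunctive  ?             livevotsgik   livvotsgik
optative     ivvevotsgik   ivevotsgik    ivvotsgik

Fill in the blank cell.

Attach tense present va- → vavotsgik.
Attach mood subjunctive luv- → luvvavotsgik.
Apply vowel harmony: luvvavotsgik → livvevotsgik.
Vowel deletion: no change.

livvevotsgik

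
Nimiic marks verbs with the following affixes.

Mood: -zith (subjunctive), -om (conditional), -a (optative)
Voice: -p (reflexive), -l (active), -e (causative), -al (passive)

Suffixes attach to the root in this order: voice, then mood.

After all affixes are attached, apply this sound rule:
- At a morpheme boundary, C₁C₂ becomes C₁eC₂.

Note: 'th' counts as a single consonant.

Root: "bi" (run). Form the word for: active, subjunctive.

Attach voice active -l → bil.
Attach mood subjunctive -zith → bilzith.
Apply epenthesis: bilzith → bilezith.

bilezith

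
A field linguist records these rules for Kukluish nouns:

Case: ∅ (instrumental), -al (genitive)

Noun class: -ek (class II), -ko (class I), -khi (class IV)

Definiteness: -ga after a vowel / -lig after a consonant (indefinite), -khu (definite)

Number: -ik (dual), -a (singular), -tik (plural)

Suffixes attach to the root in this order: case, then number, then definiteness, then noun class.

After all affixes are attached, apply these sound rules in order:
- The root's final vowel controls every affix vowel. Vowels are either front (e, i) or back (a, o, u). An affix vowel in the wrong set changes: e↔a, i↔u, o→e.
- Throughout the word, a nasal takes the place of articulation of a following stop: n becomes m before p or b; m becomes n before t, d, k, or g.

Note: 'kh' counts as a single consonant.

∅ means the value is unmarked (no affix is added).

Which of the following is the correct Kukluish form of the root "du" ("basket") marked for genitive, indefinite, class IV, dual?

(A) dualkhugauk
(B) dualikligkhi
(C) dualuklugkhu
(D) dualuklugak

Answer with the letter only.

C

Attach case genitive -al → dual.
Attach number dual -ik → dualik.
Attach definiteness indefinite -lig (after consonant 'k') → dualiklig.
Attach noun class class IV -khi → dualikligkhi.
Apply vowel harmony: dualikligkhi → dualuklugkhu.
Nasal assimilation: no change.
So the correct form is dualuklugkhu, option (C).
(A) dualkhugauk is wrong: it has the affixes in the wrong order.
(B) dualikligkhi is wrong: it fails to apply the sound rule(s).
(D) dualuklugak is wrong: it uses class II instead of class IV for noun class.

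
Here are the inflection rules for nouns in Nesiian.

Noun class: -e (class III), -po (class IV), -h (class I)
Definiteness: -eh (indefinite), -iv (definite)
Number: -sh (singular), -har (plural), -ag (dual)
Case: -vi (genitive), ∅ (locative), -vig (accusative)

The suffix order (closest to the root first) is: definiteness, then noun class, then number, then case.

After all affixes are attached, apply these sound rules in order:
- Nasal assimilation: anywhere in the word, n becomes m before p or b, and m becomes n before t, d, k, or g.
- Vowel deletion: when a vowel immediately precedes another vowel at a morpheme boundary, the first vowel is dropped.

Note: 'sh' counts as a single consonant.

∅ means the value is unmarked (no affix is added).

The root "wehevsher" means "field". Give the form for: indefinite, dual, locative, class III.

Attach definiteness indefinite -eh → wehevshereh.
Attach noun class class III -e → wehevsherehe.
Attach number dual -ag → wehevshereheag.
case = locative: zero marking, form stays wehevshereheag.
Nasal assimilation: no change.
Apply vowel deletion: wehevshereheag → wehevsherehag.

wehevsherehag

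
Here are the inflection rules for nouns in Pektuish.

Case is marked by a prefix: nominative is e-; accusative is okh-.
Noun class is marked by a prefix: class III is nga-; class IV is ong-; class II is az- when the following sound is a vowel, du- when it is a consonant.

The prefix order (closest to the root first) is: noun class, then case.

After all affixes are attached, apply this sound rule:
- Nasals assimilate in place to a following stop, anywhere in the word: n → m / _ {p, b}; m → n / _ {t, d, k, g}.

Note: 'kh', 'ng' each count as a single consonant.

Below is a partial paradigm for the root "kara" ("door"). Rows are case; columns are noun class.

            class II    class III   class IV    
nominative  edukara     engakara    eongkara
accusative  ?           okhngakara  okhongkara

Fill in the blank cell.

Attach noun class class II du- (before consonant 'k') → dukara.
Attach case accusative okh- → okhdukara.
Nasal assimilation: no change.

okhdukara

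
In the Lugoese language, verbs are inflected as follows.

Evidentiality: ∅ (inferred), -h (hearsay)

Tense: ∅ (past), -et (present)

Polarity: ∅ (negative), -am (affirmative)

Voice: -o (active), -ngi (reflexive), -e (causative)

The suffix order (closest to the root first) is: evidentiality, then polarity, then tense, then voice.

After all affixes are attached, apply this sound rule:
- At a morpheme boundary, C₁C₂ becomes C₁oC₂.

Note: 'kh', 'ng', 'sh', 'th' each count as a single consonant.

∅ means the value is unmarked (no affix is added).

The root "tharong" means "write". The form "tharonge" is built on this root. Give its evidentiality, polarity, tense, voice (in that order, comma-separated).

Segment: tharong-e.
evidentiality: ∅ → inferred.
polarity: ∅ → negative.
tense: ∅ → past.
voice: -e → causative.

inferred, negative, past, causative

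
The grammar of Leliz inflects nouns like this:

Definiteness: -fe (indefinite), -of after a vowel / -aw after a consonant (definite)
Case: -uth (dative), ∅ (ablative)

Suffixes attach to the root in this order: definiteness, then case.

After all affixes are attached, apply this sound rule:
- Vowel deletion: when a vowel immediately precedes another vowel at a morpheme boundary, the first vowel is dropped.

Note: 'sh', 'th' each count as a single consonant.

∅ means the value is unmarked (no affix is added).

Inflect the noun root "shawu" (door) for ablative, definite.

Attach definiteness definite -of (after vowel 'u') → shawuof.
case = ablative: zero marking, form stays shawuof.
Apply vowel deletion: shawuof → shawof.

shawof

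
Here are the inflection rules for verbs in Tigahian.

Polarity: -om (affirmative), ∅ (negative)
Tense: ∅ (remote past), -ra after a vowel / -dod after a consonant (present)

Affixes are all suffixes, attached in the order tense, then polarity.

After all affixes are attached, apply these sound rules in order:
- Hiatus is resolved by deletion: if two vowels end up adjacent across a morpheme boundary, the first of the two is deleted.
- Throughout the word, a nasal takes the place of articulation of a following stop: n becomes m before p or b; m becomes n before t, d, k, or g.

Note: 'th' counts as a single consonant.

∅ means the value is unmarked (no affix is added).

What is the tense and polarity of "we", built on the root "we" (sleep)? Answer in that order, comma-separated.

remote past, negative

Segment: we.
tense: ∅ → remote past.
polarity: ∅ → negative.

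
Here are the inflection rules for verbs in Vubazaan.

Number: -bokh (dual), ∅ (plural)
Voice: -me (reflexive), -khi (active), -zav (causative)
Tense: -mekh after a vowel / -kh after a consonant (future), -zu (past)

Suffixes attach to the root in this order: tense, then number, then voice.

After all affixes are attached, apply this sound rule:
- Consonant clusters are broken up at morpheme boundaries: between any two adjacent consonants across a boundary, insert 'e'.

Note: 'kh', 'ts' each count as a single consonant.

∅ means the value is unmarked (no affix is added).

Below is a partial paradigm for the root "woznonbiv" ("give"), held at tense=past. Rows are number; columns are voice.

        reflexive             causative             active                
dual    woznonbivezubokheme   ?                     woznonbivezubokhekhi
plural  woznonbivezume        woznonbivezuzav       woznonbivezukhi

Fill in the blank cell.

Attach tense past -zu → woznonbivzu.
Attach number dual -bokh → woznonbivzubokh.
Attach voice causative -zav → woznonbivzubokhzav.
Apply epenthesis: woznonbivzubokhzav → woznonbivezubokhezav.

woznonbivezubokhezav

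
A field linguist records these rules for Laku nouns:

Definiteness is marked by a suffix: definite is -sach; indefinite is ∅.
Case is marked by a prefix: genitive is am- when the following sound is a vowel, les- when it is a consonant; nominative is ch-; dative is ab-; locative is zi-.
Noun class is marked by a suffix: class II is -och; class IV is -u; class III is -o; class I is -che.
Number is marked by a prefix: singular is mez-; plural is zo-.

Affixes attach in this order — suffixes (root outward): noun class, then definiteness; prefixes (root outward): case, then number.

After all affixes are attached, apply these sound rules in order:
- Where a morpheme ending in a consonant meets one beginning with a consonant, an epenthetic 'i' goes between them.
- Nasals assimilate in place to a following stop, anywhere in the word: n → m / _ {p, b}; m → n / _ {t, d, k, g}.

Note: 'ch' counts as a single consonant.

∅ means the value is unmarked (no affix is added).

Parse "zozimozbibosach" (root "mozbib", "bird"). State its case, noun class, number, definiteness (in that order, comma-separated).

Segment: zo-zi-mozbib-o-sach.
case: zi- → locative.
noun class: -o → class III.
number: zo- → plural.
definiteness: -sach → definite.

locative, class III, plural, definite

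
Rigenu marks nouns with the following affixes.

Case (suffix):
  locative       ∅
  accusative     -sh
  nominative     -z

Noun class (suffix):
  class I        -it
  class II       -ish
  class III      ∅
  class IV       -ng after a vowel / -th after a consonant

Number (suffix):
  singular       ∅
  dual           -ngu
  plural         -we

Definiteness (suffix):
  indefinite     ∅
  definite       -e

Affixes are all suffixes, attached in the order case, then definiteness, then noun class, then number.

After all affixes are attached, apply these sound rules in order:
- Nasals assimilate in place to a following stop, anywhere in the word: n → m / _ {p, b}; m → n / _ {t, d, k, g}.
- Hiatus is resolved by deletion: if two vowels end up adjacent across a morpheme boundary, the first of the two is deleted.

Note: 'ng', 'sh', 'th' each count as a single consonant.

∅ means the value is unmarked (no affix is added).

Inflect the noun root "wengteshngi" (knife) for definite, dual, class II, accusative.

wengteshngishishngu

Attach case accusative -sh → wengteshngish.
Attach definiteness definite -e → wengteshngishe.
Attach noun class class II -ish → wengteshngisheish.
Attach number dual -ngu → wengteshngisheishngu.
Nasal assimilation: no change.
Apply vowel deletion: wengteshngisheishngu → wengteshngishishngu.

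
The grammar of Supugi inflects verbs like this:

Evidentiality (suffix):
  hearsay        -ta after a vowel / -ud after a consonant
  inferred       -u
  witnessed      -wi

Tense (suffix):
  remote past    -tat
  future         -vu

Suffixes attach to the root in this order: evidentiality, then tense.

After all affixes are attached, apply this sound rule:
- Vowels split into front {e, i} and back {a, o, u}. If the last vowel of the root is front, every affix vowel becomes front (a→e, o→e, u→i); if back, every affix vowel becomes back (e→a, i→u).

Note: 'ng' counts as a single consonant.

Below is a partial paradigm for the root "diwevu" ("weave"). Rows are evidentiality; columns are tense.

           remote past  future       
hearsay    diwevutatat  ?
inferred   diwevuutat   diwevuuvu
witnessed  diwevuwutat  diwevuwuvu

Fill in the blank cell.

Attach evidentiality hearsay -ta (after vowel 'u') → diwevuta.
Attach tense future -vu → diwevutavu.
Vowel harmony: no change.

diwevutavu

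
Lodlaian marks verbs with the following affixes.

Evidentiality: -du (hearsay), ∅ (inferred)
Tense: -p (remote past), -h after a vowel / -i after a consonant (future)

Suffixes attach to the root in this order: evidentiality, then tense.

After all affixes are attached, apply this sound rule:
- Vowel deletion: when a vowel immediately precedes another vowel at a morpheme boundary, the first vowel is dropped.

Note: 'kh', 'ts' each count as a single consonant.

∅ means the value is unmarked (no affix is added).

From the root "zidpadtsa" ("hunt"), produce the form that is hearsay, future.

zidpadtsaduh

Attach evidentiality hearsay -du → zidpadtsadu.
Attach tense future -h (after vowel 'u') → zidpadtsaduh.
Vowel deletion: no change.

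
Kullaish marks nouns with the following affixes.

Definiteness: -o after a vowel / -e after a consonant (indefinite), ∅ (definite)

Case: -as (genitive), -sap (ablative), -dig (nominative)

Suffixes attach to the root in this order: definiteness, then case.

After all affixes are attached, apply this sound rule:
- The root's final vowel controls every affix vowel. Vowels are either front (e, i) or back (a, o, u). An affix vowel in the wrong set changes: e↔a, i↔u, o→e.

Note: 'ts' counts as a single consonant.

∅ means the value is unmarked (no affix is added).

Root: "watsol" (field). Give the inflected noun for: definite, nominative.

definiteness = definite: zero marking, form stays watsol.
Attach case nominative -dig → watsoldig.
Apply vowel harmony: watsoldig → watsoldug.

watsoldug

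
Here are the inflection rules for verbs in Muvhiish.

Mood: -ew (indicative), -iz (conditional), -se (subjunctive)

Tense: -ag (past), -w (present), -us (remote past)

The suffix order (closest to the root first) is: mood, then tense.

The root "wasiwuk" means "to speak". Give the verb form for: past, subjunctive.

Attach mood subjunctive -se → wasiwukse.
Attach tense past -ag → wasiwukseag.

wasiwukseag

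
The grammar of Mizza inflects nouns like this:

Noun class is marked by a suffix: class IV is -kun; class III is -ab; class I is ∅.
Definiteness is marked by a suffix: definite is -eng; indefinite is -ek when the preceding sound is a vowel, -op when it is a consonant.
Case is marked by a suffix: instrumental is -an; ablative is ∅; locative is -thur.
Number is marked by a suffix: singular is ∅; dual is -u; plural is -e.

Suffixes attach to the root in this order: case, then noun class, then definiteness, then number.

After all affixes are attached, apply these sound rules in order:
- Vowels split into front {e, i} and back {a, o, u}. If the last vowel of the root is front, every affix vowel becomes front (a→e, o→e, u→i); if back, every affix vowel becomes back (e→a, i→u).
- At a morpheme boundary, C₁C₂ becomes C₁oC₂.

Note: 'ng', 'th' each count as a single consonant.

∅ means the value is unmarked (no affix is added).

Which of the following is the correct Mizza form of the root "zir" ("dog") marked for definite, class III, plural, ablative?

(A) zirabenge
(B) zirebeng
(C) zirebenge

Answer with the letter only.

C

case = ablative: zero marking, form stays zir.
Attach noun class class III -ab → zirab.
Attach definiteness definite -eng → zirabeng.
Attach number plural -e → zirabenge.
Apply vowel harmony: zirabenge → zirebenge.
Epenthesis: no change.
So the correct form is zirebenge, option (C).
(A) zirabenge is wrong: it fails to apply the sound rule(s).
(B) zirebeng is wrong: it uses singular instead of plural for number.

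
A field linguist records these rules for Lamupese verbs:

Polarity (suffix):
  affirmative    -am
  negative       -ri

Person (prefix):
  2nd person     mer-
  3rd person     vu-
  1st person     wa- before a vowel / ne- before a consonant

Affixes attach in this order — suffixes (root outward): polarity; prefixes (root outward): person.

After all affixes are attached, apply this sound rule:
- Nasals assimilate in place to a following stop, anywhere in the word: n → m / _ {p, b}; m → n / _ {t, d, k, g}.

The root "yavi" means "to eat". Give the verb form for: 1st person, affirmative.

neyaviam

Attach polarity affirmative -am → yaviam.
Attach person 1st person ne- (before consonant 'y') → neyaviam.
Nasal assimilation: no change.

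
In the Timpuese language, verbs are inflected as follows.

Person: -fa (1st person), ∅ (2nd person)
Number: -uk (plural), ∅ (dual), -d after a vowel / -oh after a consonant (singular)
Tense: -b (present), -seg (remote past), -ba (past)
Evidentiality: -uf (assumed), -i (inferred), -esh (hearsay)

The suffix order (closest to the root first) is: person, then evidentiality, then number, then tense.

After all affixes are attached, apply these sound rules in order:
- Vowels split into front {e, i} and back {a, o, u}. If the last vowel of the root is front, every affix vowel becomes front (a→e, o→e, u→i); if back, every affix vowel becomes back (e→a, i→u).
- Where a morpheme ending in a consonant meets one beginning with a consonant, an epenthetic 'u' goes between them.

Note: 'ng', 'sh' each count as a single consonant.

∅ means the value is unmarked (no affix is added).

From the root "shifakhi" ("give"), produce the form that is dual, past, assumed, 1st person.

Attach person 1st person -fa → shifakhifa.
Attach evidentiality assumed -uf → shifakhifauf.
number = dual: zero marking, form stays shifakhifauf.
Attach tense past -ba → shifakhifaufba.
Apply vowel harmony: shifakhifaufba → shifakhifeifbe.
Apply epenthesis: shifakhifeifbe → shifakhifeifube.

shifakhifeifube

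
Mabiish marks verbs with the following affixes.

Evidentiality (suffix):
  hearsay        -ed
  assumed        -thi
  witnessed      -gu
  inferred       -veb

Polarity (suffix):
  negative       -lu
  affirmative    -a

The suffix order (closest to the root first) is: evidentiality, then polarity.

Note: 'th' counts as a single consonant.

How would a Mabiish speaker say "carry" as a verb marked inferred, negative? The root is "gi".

giveblu

Attach evidentiality inferred -veb → giveb.
Attach polarity negative -lu → giveblu.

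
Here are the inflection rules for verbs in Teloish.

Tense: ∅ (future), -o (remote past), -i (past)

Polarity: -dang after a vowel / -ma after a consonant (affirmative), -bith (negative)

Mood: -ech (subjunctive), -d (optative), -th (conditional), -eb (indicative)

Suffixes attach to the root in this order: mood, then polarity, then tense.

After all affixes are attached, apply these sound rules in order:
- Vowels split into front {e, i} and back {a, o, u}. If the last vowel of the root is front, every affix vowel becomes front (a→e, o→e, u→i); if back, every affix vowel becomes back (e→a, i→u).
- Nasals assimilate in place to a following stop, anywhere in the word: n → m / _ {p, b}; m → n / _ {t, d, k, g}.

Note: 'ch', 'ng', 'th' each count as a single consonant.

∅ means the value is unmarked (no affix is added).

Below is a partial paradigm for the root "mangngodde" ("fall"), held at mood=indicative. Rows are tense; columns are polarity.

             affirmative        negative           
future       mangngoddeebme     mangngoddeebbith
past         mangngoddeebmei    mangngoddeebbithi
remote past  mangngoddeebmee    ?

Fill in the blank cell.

mangngoddeebbithe

Attach mood indicative -eb → mangngoddeeb.
Attach polarity negative -bith → mangngoddeebbith.
Attach tense remote past -o → mangngoddeebbitho.
Apply vowel harmony: mangngoddeebbitho → mangngoddeebbithe.
Nasal assimilation: no change.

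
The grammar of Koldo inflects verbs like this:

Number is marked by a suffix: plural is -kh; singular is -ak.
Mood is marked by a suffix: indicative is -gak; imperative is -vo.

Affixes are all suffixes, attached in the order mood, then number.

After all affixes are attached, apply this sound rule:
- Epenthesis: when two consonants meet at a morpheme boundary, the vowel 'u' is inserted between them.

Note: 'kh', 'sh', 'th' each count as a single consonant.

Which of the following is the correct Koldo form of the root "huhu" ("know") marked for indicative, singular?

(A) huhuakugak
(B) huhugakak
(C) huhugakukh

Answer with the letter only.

B

Attach mood indicative -gak → huhugak.
Attach number singular -ak → huhugakak.
Epenthesis: no change.
So the correct form is huhugakak, option (B).
(C) huhugakukh is wrong: it uses plural instead of singular for number.
(A) huhuakugak is wrong: it has the affixes in the wrong order.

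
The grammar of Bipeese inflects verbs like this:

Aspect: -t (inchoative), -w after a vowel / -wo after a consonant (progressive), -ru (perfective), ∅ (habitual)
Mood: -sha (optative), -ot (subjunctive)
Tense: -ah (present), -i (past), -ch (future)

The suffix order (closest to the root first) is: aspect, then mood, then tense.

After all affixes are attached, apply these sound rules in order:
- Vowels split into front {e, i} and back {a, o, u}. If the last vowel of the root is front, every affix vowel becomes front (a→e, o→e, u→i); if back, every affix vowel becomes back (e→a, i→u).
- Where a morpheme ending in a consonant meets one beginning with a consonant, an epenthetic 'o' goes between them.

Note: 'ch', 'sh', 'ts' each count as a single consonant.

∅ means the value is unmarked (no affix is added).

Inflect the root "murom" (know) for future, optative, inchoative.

Attach aspect inchoative -t → muromt.
Attach mood optative -sha → muromtsha.
Attach tense future -ch → muromtshach.
Vowel harmony: no change.
Apply epenthesis: muromtshach → muromotoshach.

muromotoshach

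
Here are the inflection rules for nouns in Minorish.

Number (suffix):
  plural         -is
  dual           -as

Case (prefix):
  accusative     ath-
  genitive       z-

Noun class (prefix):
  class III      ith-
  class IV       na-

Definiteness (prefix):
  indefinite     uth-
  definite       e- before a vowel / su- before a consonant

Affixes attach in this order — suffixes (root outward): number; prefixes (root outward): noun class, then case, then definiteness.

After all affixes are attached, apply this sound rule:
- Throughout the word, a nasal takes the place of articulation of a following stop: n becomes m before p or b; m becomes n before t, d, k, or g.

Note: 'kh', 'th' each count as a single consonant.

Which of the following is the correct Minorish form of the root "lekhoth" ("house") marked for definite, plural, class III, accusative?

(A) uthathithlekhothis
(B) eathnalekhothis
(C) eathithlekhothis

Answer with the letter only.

Attach noun class class III ith- → ithlekhoth.
Attach case accusative ath- → athithlekhoth.
Attach definiteness definite e- (before vowel 'a') → eathithlekhoth.
Attach number plural -is → eathithlekhothis.
Nasal assimilation: no change.
So the correct form is eathithlekhothis, option (C).
(B) eathnalekhothis is wrong: it uses class IV instead of class III for noun class.
(A) uthathithlekhothis is wrong: it uses indefinite instead of definite for definiteness.

C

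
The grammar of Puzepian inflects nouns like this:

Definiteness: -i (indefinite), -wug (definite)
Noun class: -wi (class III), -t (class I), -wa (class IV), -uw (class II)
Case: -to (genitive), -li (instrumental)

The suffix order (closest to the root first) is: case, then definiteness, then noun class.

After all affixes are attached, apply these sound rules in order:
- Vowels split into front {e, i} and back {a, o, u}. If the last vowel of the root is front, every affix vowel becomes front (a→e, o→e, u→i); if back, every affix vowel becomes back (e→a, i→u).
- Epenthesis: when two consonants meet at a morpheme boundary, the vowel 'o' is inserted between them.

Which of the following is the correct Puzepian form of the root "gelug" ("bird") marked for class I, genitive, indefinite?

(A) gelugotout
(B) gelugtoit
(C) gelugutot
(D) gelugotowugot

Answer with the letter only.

Attach case genitive -to → gelugto.
Attach definiteness indefinite -i → gelugtoi.
Attach noun class class I -t → gelugtoit.
Apply vowel harmony: gelugtoit → gelugtout.
Apply epenthesis: gelugtout → gelugotout.
So the correct form is gelugotout, option (A).
(D) gelugotowugot is wrong: it uses definite instead of indefinite for definiteness.
(B) gelugtoit is wrong: it fails to apply the sound rule(s).
(C) gelugutot is wrong: it has the affixes in the wrong order.

A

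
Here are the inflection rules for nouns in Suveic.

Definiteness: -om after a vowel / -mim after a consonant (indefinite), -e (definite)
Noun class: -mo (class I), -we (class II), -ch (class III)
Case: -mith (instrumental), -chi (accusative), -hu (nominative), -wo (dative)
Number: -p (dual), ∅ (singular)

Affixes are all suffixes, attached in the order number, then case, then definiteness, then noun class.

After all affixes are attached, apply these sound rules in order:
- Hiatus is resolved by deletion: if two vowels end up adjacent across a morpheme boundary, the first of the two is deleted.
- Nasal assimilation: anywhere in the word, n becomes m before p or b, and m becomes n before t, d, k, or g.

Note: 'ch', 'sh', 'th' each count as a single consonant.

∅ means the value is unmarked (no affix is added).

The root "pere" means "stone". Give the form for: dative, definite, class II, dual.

Attach number dual -p → perep.
Attach case dative -wo → perepwo.
Attach definiteness definite -e → perepwoe.
Attach noun class class II -we → perepwoewe.
Apply vowel deletion: perepwoewe → perepwewe.
Nasal assimilation: no change.

perepwewe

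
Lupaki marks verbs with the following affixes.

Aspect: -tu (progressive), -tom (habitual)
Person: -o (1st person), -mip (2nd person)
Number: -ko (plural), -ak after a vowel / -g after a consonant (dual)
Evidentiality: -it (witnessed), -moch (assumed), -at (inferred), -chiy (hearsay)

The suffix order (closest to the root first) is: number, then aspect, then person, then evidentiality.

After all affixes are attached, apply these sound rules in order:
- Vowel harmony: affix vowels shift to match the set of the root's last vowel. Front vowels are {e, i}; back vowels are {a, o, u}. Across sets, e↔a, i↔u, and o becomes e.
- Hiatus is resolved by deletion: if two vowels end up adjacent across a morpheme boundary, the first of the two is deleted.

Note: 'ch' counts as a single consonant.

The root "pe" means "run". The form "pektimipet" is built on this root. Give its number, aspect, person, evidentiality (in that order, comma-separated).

dual, progressive, 2nd person, inferred

Segment: pe-ak-tu-mip-at.
number: -ak/g → dual.
aspect: -tu → progressive.
person: -mip → 2nd person.
evidentiality: -at → inferred.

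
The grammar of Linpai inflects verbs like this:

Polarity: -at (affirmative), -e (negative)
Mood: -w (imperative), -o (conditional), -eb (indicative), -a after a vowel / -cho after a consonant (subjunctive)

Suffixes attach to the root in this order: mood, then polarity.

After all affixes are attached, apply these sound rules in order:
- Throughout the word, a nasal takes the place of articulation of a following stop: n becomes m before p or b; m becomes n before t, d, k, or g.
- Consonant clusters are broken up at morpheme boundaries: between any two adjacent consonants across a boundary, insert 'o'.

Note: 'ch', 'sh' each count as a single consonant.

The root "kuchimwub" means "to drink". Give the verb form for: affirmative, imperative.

Attach mood imperative -w → kuchimwubw.
Attach polarity affirmative -at → kuchimwubwat.
Nasal assimilation: no change.
Apply epenthesis: kuchimwubwat → kuchimwubowat.

kuchimwubowat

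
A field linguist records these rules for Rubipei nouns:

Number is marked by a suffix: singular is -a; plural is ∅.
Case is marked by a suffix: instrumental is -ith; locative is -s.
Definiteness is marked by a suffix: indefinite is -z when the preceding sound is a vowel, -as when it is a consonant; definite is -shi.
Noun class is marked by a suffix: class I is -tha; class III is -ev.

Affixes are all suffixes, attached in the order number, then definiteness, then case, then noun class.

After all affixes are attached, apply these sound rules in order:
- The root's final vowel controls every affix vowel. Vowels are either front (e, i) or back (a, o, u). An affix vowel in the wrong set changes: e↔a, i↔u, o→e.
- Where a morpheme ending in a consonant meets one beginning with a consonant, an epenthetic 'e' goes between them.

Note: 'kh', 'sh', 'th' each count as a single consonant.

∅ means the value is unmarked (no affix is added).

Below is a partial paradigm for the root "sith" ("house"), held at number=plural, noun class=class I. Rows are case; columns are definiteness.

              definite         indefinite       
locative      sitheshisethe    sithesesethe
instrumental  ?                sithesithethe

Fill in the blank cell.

number = plural: zero marking, form stays sith.
Attach definiteness definite -shi → sithshi.
Attach case instrumental -ith → sithshiith.
Attach noun class class I -tha → sithshiiththa.
Apply vowel harmony: sithshiiththa → sithshiiththe.
Apply epenthesis: sithshiiththe → sitheshiithethe.

sitheshiithethe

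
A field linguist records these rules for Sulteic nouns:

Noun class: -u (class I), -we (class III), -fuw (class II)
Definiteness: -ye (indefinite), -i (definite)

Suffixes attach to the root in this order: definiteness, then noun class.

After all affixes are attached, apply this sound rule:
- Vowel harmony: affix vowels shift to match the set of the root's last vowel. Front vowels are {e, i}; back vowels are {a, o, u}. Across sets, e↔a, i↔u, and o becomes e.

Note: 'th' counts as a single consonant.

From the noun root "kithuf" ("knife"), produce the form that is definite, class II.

kithufufuw

Attach definiteness definite -i → kithufi.
Attach noun class class II -fuw → kithufifuw.
Apply vowel harmony: kithufifuw → kithufufuw.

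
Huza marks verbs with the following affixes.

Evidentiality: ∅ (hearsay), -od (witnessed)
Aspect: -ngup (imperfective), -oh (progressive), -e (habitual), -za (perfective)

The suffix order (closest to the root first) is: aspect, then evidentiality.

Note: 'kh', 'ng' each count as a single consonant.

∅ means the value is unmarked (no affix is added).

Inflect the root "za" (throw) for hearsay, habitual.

Attach aspect habitual -e → zae.
evidentiality = hearsay: zero marking, form stays zae.

zae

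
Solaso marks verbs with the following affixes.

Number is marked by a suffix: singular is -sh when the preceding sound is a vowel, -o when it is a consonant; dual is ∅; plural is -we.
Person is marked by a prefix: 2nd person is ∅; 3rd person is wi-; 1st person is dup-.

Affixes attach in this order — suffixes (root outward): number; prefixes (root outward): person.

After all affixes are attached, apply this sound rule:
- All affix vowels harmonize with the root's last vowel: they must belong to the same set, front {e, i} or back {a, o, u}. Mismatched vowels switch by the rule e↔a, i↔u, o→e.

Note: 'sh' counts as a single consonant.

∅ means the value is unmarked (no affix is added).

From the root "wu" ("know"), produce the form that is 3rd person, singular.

wuwush

Attach person 3rd person wi- → wiwu.
Attach number singular -sh (after vowel 'u') → wiwush.
Apply vowel harmony: wiwush → wuwush.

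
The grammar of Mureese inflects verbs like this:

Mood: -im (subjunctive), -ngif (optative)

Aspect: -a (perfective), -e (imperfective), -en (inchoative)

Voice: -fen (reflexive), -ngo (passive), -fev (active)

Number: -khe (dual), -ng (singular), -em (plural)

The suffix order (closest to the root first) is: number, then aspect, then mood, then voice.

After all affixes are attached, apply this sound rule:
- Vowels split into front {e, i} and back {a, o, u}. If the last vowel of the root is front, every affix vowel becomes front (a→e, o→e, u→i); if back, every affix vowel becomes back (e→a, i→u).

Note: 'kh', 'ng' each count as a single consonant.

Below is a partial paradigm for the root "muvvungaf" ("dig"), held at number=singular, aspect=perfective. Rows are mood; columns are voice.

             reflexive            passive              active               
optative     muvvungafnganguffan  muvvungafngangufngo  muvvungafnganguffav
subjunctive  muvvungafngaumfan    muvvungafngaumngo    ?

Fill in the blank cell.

muvvungafngaumfav

Attach number singular -ng → muvvungafng.
Attach aspect perfective -a → muvvungafnga.
Attach mood subjunctive -im → muvvungafngaim.
Attach voice active -fev → muvvungafngaimfev.
Apply vowel harmony: muvvungafngaimfev → muvvungafngaumfav.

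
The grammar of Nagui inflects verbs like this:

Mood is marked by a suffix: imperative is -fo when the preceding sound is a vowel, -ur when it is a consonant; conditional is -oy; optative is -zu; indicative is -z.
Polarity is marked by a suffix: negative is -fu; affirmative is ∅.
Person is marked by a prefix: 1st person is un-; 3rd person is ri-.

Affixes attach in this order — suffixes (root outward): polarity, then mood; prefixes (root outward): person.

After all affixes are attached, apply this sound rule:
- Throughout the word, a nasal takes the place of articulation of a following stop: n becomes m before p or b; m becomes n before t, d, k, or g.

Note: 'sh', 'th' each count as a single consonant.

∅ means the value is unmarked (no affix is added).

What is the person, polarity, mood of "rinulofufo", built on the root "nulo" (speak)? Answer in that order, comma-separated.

Segment: ri-nulo-fu-fo.
person: ri- → 3rd person.
polarity: -fu → negative.
mood: -fo/ur → imperative.

3rd person, negative, imperative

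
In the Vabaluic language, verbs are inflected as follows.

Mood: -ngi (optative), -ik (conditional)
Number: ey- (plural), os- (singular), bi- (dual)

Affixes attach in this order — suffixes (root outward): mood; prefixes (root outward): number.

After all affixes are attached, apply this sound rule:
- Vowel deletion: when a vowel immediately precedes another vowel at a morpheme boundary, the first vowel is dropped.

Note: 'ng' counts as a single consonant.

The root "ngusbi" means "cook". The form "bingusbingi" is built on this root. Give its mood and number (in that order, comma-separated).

Segment: bi-ngusbi-ngi.
mood: -ngi → optative.
number: bi- → dual.

optative, dual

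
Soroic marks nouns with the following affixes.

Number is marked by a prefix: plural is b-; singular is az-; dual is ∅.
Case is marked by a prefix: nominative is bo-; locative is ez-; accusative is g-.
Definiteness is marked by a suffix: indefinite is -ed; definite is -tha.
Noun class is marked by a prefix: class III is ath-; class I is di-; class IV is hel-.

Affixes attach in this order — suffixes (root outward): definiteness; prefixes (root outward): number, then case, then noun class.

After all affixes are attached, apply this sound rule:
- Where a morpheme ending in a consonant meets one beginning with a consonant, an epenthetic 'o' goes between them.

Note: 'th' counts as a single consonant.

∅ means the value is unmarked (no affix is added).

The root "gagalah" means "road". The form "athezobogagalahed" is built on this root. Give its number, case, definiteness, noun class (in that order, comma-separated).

Segment: ath-ez-b-gagalah-ed.
number: b- → plural.
case: ez- → locative.
definiteness: -ed → indefinite.
noun class: ath- → class III.

plural, locative, indefinite, class III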